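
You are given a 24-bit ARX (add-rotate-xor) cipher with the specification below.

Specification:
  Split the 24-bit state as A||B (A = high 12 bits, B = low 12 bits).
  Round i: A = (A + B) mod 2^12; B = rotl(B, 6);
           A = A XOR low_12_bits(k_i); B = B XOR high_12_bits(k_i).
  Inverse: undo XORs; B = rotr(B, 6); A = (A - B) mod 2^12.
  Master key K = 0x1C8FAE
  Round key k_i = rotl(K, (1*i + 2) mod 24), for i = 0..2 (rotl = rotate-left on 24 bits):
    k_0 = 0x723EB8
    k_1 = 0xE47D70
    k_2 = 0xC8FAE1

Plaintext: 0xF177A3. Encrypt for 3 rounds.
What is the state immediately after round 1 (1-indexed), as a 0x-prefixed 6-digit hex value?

s_0 = plaintext = 0xF177A3
s_1 = Round(s_0, k_0) = 0x802FFD
s_2 = Round(s_1, k_1) = 0xA8F138
s_3 = Round(s_2, k_2) = 0x12628B

0x802FFD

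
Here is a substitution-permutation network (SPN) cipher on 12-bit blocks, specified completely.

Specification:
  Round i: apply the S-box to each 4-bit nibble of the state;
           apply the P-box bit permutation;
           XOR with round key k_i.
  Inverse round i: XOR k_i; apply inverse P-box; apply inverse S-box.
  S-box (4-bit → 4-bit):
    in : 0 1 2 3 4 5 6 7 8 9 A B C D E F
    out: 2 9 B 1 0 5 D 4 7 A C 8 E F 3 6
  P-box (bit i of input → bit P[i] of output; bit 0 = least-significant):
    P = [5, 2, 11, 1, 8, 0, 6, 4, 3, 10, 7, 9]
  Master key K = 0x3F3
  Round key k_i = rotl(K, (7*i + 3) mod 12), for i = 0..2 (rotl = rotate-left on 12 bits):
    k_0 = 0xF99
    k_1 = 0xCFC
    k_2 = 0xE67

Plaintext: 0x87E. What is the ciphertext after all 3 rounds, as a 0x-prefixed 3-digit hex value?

s_0 = plaintext = 0x87E
s_1 = Round(s_0, k_0) = 0xB75
s_2 = Round(s_1, k_1) = 0x69C
s_3 = Round(s_2, k_2) = 0x4F8

0x4F8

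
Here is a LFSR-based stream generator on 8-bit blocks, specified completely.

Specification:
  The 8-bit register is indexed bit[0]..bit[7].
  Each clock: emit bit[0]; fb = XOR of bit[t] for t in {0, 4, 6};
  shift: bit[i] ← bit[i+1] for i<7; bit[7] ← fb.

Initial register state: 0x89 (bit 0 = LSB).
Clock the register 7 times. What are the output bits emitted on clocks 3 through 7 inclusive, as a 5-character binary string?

01000

reg_0 = 0x89
clock 1: out=1, reg = 0xC4
clock 2: out=0, reg = 0xE2
clock 3: out=0, reg = 0xF1
clock 4: out=1, reg = 0xF8
clock 5: out=0, reg = 0x7C
clock 6: out=0, reg = 0x3E
clock 7: out=0, reg = 0x9F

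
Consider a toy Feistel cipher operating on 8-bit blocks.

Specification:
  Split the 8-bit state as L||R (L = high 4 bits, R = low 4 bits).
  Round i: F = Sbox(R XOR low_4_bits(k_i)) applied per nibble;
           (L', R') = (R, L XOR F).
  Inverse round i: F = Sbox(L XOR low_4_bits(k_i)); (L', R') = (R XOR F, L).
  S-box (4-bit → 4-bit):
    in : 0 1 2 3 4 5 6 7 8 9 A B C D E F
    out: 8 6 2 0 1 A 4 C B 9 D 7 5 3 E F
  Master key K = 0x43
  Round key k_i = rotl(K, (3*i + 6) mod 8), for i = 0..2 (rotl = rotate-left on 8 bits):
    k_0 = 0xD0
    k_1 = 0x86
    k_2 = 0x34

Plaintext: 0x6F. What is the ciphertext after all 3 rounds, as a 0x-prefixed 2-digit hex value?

s_0 = plaintext = 0x6F
s_1 = Round(s_0, k_0) = 0xF9
s_2 = Round(s_1, k_1) = 0x90
s_3 = Round(s_2, k_2) = 0x08

0x08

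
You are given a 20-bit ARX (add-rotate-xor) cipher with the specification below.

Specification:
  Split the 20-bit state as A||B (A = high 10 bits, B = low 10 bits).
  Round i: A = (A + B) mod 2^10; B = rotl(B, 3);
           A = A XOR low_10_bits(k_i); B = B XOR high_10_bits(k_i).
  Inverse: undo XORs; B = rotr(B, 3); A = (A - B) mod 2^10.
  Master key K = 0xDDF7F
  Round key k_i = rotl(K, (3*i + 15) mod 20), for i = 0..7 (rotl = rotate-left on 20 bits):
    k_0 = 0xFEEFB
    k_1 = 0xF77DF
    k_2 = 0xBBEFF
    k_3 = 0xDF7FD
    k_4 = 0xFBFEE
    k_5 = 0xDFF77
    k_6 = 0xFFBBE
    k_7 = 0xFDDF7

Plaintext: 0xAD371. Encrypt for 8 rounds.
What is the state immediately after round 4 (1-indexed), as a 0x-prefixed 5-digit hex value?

0x2E147

s_0 = plaintext = 0xAD371
s_1 = Round(s_0, k_0) = 0x37875
s_2 = Round(s_1, k_1) = 0xA3075
s_3 = Round(s_2, k_2) = 0x7F947
s_4 = Round(s_3, k_3) = 0x2E147
s_5 = Round(s_4, k_4) = 0x845D5
s_6 = Round(s_5, k_5) = 0x245D4
s_7 = Round(s_6, k_6) = 0x76D5D
s_8 = Round(s_7, k_7) = 0xB3D1D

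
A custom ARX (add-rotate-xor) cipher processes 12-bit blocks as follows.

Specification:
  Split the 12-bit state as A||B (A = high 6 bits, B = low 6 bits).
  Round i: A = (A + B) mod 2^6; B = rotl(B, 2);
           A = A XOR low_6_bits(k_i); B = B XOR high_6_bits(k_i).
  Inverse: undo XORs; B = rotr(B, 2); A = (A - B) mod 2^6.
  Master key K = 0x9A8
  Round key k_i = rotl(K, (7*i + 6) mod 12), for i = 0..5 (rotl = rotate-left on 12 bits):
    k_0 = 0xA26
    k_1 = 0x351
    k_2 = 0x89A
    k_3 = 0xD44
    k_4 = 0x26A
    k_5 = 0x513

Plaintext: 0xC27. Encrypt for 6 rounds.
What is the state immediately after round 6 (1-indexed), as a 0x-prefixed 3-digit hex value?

s_0 = plaintext = 0xC27
s_1 = Round(s_0, k_0) = 0xC76
s_2 = Round(s_1, k_1) = 0xD96
s_3 = Round(s_2, k_2) = 0x5BB
s_4 = Round(s_3, k_3) = 0x55A
s_5 = Round(s_4, k_4) = 0x160
s_6 = Round(s_5, k_5) = 0xD96

0xD96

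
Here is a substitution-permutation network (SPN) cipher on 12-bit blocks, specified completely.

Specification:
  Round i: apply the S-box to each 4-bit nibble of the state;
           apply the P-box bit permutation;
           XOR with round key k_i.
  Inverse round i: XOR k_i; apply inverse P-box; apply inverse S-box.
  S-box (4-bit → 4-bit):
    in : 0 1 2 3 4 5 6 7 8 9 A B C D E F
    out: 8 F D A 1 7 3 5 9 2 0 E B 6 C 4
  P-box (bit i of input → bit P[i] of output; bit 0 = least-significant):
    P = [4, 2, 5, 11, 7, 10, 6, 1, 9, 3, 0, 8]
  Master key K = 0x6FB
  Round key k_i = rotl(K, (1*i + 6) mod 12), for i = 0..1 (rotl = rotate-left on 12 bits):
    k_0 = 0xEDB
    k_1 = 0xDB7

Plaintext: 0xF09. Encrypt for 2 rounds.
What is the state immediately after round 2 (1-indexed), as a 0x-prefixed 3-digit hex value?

s_0 = plaintext = 0xF09
s_1 = Round(s_0, k_0) = 0xEDC
s_2 = Round(s_1, k_1) = 0x0E2

0x0E2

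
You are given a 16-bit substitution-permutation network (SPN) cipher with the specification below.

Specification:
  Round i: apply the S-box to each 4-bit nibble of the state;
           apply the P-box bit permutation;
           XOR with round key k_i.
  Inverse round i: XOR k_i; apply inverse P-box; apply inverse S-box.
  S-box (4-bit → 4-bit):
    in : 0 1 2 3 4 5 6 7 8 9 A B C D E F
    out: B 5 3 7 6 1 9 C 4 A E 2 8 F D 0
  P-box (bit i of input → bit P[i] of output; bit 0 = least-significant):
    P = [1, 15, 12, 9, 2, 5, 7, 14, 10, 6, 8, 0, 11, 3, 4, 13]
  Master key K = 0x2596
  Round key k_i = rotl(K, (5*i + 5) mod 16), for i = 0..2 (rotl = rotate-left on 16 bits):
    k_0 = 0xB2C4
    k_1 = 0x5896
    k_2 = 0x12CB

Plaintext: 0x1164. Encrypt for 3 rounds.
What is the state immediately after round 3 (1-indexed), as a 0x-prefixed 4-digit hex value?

0x9425

s_0 = plaintext = 0x1164
s_1 = Round(s_0, k_0) = 0x6FD0
s_2 = Round(s_1, k_1) = 0xB230
s_3 = Round(s_2, k_2) = 0x9425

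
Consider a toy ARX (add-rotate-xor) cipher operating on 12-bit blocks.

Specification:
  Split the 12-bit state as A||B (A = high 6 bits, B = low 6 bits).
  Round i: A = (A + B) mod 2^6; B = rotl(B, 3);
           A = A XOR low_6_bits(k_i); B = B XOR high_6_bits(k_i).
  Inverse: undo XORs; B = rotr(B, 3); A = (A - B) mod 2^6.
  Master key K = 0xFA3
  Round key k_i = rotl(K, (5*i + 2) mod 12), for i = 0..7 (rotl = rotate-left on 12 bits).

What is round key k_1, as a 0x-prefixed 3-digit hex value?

0x1FD

K = 0xFA3
k_0 = rotl(K, (5*0+2) mod 12) = rotl(K, 2) = 0xE8F
k_1 = rotl(K, (5*1+2) mod 12) = rotl(K, 7) = 0x1FD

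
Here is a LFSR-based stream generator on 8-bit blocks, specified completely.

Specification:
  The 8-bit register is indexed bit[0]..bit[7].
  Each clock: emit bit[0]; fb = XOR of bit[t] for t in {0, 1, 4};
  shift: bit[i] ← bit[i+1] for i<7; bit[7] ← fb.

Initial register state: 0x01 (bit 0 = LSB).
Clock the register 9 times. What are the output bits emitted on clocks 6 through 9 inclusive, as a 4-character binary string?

0001

reg_0 = 0x01
clock 1: out=1, reg = 0x80
clock 2: out=0, reg = 0x40
clock 3: out=0, reg = 0x20
clock 4: out=0, reg = 0x10
clock 5: out=0, reg = 0x88
clock 6: out=0, reg = 0x44
clock 7: out=0, reg = 0x22
clock 8: out=0, reg = 0x91
clock 9: out=1, reg = 0x48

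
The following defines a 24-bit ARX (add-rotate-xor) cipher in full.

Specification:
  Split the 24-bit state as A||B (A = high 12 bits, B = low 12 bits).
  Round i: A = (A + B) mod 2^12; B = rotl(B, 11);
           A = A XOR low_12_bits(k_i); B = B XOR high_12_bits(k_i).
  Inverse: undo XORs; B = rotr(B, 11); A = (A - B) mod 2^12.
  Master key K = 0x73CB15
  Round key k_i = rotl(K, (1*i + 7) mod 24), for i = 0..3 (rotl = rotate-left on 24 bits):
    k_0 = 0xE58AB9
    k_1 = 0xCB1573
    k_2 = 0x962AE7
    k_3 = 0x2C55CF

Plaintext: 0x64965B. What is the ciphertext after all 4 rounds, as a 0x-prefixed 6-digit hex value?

s_0 = plaintext = 0x64965B
s_1 = Round(s_0, k_0) = 0x61D575
s_2 = Round(s_1, k_1) = 0xEE160B
s_3 = Round(s_2, k_2) = 0xE0B267
s_4 = Round(s_3, k_3) = 0x5BDBF6

0x5BDBF6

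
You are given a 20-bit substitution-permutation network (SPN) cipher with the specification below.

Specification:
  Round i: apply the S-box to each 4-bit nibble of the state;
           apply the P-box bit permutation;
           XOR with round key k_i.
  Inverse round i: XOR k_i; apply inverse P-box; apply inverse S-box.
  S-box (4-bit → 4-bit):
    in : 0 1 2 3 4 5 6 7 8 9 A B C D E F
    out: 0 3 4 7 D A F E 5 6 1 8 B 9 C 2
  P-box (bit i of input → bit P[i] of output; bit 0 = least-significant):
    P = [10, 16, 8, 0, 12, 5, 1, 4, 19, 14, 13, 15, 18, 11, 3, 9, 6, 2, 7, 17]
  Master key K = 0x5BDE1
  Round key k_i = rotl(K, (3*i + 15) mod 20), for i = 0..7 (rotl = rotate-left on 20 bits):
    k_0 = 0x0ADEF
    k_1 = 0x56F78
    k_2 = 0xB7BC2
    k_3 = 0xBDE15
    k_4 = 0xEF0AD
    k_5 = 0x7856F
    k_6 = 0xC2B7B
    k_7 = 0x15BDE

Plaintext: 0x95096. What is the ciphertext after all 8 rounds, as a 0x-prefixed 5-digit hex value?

0x2E4D9

s_0 = plaintext = 0x95096
s_1 = Round(s_0, k_0) = 0x1A248
s_2 = Round(s_1, k_1) = 0x15A2E
s_3 = Round(s_2, k_2) = 0x37085
s_4 = Round(s_3, k_3) = 0xAC4DA
s_5 = Round(s_4, k_4) = 0x24EFD
s_6 = Round(s_5, k_5) = 0x323C6
s_7 = Round(s_6, k_6) = 0x55E86
s_8 = Round(s_7, k_7) = 0x2E4D9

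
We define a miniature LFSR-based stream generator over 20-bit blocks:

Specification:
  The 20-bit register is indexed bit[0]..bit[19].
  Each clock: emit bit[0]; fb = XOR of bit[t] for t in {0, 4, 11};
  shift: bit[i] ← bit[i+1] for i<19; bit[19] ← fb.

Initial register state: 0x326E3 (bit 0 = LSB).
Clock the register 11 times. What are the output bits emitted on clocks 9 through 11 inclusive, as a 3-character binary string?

reg_0 = 0x326E3
clock 1: out=1, reg = 0x99371
clock 2: out=1, reg = 0x4C9B8
clock 3: out=0, reg = 0x264DC
clock 4: out=0, reg = 0x9326E
clock 5: out=0, reg = 0x49937
clock 6: out=1, reg = 0xA4C9B
clock 7: out=1, reg = 0xD264D
clock 8: out=1, reg = 0xE9326
clock 9: out=0, reg = 0x74993
clock 10: out=1, reg = 0xBA4C9
clock 11: out=1, reg = 0xDD264

011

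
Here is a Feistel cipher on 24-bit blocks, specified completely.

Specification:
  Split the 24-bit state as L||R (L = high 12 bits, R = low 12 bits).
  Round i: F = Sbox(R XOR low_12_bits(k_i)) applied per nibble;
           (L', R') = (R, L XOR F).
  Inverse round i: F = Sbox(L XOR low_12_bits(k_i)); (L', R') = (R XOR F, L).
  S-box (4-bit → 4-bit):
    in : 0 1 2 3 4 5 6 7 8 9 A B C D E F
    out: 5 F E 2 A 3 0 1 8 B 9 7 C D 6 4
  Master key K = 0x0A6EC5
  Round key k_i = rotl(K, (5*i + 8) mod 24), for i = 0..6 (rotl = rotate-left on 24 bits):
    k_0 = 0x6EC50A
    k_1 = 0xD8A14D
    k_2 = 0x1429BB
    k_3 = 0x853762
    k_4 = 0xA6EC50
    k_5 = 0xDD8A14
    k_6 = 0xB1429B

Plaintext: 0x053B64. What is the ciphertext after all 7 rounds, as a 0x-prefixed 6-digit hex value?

0x270B2F

s_0 = plaintext = 0x053B64
s_1 = Round(s_0, k_0) = 0xB64655
s_2 = Round(s_1, k_1) = 0x655A9C
s_3 = Round(s_2, k_2) = 0xA9C4B4
s_4 = Round(s_3, k_3) = 0x4B484C
s_5 = Round(s_4, k_4) = 0x84CE48
s_6 = Round(s_5, k_5) = 0xE48270
s_7 = Round(s_6, k_6) = 0x270B2F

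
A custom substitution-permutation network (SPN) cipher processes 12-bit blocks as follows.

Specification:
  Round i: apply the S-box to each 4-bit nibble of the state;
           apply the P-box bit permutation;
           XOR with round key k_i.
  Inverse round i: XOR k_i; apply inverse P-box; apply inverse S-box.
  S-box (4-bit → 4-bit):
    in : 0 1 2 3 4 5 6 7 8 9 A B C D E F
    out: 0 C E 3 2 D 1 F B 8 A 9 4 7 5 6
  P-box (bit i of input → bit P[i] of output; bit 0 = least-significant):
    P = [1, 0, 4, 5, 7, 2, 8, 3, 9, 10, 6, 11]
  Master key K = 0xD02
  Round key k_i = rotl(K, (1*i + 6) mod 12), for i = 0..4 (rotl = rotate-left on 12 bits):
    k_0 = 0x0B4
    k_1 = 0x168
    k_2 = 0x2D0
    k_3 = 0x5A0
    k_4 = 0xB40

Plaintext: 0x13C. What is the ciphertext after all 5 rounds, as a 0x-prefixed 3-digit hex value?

0x1F3

s_0 = plaintext = 0x13C
s_1 = Round(s_0, k_0) = 0x860
s_2 = Round(s_1, k_1) = 0xFE8
s_3 = Round(s_2, k_2) = 0x733
s_4 = Round(s_3, k_3) = 0xB67
s_5 = Round(s_4, k_4) = 0x1F3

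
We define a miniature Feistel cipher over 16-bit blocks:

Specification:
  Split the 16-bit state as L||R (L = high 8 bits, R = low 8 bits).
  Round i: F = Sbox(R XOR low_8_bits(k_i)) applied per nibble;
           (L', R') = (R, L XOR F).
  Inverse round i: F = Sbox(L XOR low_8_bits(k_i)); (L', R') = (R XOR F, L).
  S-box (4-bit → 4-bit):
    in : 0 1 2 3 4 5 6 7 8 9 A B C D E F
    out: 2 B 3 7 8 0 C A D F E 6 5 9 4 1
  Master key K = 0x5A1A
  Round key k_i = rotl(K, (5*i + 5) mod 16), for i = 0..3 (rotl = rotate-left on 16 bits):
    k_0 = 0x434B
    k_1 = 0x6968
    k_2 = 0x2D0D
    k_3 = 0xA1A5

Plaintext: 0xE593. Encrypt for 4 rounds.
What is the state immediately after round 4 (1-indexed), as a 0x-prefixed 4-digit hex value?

0x4D6C

s_0 = plaintext = 0xE593
s_1 = Round(s_0, k_0) = 0x9378
s_2 = Round(s_1, k_1) = 0x7821
s_3 = Round(s_2, k_2) = 0x214D
s_4 = Round(s_3, k_3) = 0x4D6C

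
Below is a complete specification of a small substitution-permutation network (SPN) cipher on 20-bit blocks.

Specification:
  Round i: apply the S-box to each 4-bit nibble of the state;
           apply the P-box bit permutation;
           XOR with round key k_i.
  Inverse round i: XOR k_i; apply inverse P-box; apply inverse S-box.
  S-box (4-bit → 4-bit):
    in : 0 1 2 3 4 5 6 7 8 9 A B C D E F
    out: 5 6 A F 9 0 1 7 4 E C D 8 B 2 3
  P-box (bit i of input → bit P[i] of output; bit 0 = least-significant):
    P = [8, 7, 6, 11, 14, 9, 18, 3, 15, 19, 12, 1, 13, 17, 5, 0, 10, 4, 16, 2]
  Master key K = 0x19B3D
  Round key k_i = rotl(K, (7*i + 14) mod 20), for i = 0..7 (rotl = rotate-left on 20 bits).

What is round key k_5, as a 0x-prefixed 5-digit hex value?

0x67A33

K = 0x19B3D
k_0 = rotl(K, (7*0+14) mod 20) = rotl(K, 14) = 0xF466C
k_1 = rotl(K, (7*1+14) mod 20) = rotl(K, 1) = 0x3367A
k_2 = rotl(K, (7*2+14) mod 20) = rotl(K, 8) = 0xB3D19
k_3 = rotl(K, (7*3+14) mod 20) = rotl(K, 15) = 0xE8CD9
k_4 = rotl(K, (7*4+14) mod 20) = rotl(K, 2) = 0x66CF4
k_5 = rotl(K, (7*5+14) mod 20) = rotl(K, 9) = 0x67A33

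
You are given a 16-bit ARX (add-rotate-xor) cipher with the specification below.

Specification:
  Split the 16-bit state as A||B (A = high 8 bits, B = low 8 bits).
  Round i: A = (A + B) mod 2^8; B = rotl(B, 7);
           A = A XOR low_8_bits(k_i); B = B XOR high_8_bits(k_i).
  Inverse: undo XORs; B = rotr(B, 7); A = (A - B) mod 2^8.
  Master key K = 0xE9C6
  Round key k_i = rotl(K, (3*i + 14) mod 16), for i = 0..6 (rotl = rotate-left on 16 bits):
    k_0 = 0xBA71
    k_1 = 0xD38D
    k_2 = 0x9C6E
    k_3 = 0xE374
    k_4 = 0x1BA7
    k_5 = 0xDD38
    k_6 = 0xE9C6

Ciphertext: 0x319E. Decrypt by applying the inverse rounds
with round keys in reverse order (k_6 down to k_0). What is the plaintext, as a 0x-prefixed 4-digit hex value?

s_0 = ciphertext = 0x319E
s_1 = InvRound(s_0, k_6) = 0x09EE
s_2 = InvRound(s_1, k_5) = 0xCB66
s_3 = InvRound(s_2, k_4) = 0x72FA
s_4 = InvRound(s_3, k_3) = 0xD432
s_5 = InvRound(s_4, k_2) = 0x5D5D
s_6 = InvRound(s_5, k_1) = 0xB31D
s_7 = InvRound(s_6, k_0) = 0x734F

0x734F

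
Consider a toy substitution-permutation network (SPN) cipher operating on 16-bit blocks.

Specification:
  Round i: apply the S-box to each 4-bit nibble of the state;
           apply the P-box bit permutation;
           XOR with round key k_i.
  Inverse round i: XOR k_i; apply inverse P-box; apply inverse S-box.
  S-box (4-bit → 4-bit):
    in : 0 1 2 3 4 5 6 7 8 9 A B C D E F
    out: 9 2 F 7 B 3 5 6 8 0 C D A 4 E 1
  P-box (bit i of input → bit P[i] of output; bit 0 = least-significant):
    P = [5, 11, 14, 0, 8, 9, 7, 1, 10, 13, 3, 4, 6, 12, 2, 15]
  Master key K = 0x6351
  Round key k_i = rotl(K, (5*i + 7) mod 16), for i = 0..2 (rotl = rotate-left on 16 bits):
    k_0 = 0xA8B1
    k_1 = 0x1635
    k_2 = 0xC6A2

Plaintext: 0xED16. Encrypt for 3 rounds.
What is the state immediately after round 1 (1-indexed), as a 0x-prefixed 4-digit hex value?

0x7A9D

s_0 = plaintext = 0xED16
s_1 = Round(s_0, k_0) = 0x7A9D
s_2 = Round(s_1, k_1) = 0x4629
s_3 = Round(s_2, k_2) = 0x5168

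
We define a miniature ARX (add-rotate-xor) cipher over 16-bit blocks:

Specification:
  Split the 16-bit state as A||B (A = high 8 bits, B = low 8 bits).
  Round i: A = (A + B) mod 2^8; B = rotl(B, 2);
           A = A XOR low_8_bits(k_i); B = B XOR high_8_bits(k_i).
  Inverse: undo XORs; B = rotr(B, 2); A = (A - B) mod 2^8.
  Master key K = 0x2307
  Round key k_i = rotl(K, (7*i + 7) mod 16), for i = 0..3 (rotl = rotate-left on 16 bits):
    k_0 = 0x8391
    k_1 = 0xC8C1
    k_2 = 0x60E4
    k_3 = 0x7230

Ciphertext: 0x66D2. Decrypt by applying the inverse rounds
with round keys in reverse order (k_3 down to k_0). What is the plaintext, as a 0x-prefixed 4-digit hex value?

s_0 = ciphertext = 0x66D2
s_1 = InvRound(s_0, k_3) = 0x2E28
s_2 = InvRound(s_1, k_2) = 0xB812
s_3 = InvRound(s_2, k_1) = 0xC3B6
s_4 = InvRound(s_3, k_0) = 0x054D

0x054D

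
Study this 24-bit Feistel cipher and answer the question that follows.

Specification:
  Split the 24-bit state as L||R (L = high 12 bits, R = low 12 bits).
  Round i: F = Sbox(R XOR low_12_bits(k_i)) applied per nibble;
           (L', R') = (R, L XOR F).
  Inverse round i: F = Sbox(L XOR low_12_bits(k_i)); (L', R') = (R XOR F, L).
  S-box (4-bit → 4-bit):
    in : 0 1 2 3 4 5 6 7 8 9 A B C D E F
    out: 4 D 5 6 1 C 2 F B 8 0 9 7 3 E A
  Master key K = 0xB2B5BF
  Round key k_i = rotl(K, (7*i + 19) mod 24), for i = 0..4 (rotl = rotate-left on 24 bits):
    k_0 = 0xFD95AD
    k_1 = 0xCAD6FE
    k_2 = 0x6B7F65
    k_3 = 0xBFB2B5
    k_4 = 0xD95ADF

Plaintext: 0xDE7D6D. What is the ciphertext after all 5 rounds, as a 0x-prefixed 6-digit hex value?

s_0 = plaintext = 0xDE7D6D
s_1 = Round(s_0, k_0) = 0xD6D693
s_2 = Round(s_1, k_1) = 0x69394E
s_3 = Round(s_2, k_2) = 0x94E4CA
s_4 = Round(s_3, k_3) = 0x4CABB4
s_5 = Round(s_4, k_4) = 0xBB49E3

0xBB49E3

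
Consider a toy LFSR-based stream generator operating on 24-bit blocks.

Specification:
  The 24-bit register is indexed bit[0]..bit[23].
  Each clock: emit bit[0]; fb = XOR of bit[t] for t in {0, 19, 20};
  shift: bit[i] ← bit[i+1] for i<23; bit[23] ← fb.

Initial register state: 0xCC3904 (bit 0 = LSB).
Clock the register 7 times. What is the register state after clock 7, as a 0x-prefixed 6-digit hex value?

0x439872

reg_0 = 0xCC3904
clock 1: out=0, reg = 0xE61C82
clock 2: out=0, reg = 0x730E41
clock 3: out=1, reg = 0x398720
clock 4: out=0, reg = 0x1CC390
clock 5: out=0, reg = 0x0E61C8
clock 6: out=0, reg = 0x8730E4
clock 7: out=0, reg = 0x439872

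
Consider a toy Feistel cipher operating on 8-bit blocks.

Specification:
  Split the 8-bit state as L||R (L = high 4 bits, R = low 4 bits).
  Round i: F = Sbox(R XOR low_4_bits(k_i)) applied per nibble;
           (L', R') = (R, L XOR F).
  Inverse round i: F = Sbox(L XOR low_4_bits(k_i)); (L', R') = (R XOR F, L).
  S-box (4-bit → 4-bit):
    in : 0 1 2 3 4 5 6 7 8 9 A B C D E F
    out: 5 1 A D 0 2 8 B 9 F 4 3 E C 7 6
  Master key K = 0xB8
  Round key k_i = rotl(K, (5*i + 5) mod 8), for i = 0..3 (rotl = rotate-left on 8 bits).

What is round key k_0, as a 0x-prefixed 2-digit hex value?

0x17

K = 0xB8
k_0 = rotl(K, (5*0+5) mod 8) = rotl(K, 5) = 0x17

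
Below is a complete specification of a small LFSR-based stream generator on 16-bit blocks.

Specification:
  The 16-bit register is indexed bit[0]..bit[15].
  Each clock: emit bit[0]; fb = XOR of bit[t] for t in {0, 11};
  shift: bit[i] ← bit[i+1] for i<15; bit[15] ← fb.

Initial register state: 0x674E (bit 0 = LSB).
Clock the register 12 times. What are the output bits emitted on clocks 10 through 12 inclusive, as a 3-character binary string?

110

reg_0 = 0x674E
clock 1: out=0, reg = 0x33A7
clock 2: out=1, reg = 0x99D3
clock 3: out=1, reg = 0x4CE9
clock 4: out=1, reg = 0x2674
clock 5: out=0, reg = 0x133A
clock 6: out=0, reg = 0x099D
clock 7: out=1, reg = 0x04CE
clock 8: out=0, reg = 0x0267
clock 9: out=1, reg = 0x8133
clock 10: out=1, reg = 0xC099
clock 11: out=1, reg = 0xE04C
clock 12: out=0, reg = 0x7026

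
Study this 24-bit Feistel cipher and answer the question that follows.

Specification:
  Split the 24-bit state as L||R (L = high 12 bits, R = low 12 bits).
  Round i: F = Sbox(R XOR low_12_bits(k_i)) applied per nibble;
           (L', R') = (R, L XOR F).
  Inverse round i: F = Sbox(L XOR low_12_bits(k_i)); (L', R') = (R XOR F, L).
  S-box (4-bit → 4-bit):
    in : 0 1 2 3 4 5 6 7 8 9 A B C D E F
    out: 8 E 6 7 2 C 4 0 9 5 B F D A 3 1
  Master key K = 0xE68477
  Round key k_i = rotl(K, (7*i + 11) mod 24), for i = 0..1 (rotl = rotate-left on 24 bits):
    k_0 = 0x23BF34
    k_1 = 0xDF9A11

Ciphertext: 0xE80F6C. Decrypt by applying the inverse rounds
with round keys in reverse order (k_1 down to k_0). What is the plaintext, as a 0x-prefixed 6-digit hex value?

s_0 = ciphertext = 0xE80F6C
s_1 = InvRound(s_0, k_1) = 0xD32E80
s_2 = InvRound(s_1, k_0) = 0x804D32

0x804D32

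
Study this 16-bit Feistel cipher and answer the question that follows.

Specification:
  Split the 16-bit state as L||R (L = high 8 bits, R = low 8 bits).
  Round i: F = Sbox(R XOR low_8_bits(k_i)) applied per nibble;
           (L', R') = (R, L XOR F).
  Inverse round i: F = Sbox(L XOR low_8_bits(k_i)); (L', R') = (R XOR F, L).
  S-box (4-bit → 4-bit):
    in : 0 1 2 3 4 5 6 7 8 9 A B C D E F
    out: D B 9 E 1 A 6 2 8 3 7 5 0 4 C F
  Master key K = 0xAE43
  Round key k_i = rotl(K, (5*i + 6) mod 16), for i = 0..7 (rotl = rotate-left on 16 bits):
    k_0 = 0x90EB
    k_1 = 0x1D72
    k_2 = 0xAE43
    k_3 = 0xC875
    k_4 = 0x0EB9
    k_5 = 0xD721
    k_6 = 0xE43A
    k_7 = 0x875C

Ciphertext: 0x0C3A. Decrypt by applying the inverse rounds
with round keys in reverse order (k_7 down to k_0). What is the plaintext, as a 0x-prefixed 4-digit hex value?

s_0 = ciphertext = 0x0C3A
s_1 = InvRound(s_0, k_7) = 0x970C
s_2 = InvRound(s_1, k_6) = 0x7897
s_3 = InvRound(s_2, k_5) = 0x3478
s_4 = InvRound(s_3, k_4) = 0xFC34
s_5 = InvRound(s_4, k_3) = 0xB7FC
s_6 = InvRound(s_5, k_2) = 0x0DB7
s_7 = InvRound(s_6, k_1) = 0x980D
s_8 = InvRound(s_7, k_0) = 0x2398

0x2398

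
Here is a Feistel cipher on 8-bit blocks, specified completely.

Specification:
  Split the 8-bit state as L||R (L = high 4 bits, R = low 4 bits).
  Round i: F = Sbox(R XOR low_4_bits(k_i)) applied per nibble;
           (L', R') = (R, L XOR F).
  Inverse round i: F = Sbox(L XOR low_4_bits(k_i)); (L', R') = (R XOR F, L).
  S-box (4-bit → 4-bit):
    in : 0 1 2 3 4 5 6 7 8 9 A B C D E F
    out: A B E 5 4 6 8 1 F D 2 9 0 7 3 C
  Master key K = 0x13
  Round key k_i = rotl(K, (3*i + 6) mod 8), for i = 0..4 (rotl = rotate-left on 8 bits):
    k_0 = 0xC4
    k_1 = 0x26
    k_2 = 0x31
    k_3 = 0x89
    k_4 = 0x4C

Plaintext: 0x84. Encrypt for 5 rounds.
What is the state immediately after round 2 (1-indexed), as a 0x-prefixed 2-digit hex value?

s_0 = plaintext = 0x84
s_1 = Round(s_0, k_0) = 0x42
s_2 = Round(s_1, k_1) = 0x20
s_3 = Round(s_2, k_2) = 0x09
s_4 = Round(s_3, k_3) = 0x9A
s_5 = Round(s_4, k_4) = 0xA1

0x20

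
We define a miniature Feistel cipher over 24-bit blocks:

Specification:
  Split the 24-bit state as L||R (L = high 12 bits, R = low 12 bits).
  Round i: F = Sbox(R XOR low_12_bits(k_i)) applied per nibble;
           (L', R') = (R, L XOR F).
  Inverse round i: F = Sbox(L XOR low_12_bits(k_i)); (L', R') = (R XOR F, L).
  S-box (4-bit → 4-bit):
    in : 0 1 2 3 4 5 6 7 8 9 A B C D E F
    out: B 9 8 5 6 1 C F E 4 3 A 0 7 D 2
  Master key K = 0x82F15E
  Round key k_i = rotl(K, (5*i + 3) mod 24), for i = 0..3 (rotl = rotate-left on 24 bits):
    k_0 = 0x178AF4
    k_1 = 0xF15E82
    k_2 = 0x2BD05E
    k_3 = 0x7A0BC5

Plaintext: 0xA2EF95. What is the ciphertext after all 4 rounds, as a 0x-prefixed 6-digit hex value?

s_0 = plaintext = 0xA2EF95
s_1 = Round(s_0, k_0) = 0xF95BE7
s_2 = Round(s_1, k_1) = 0xBE7E54
s_3 = Round(s_2, k_2) = 0xE54654
s_4 = Round(s_3, k_3) = 0x65491D

0x65491D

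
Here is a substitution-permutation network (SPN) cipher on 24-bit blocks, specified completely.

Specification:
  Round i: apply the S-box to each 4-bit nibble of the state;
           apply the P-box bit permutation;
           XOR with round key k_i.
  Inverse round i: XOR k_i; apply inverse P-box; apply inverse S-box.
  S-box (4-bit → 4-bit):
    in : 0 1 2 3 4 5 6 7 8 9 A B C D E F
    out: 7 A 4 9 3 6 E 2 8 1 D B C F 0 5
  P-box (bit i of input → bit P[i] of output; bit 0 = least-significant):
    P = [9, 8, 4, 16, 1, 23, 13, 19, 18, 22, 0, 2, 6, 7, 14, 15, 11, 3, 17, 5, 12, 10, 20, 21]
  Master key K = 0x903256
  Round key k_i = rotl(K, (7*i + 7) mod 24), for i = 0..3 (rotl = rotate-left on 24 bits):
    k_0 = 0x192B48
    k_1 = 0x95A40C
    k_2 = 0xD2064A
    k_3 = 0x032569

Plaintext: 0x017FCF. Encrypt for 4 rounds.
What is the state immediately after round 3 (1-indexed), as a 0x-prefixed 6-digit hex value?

0xA984CE

s_0 = plaintext = 0x017FCF
s_1 = Round(s_0, k_0) = 0x051DF1
s_2 = Round(s_1, k_1) = 0xC21183
s_3 = Round(s_2, k_2) = 0xA984CE
s_4 = Round(s_3, k_3) = 0x7F9D69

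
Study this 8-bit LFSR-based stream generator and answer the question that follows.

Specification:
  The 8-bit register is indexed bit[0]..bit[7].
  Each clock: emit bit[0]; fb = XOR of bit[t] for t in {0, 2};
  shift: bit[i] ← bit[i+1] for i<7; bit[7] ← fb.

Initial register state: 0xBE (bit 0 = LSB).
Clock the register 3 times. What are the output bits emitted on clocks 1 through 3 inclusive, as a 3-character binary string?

011

reg_0 = 0xBE
clock 1: out=0, reg = 0xDF
clock 2: out=1, reg = 0x6F
clock 3: out=1, reg = 0x37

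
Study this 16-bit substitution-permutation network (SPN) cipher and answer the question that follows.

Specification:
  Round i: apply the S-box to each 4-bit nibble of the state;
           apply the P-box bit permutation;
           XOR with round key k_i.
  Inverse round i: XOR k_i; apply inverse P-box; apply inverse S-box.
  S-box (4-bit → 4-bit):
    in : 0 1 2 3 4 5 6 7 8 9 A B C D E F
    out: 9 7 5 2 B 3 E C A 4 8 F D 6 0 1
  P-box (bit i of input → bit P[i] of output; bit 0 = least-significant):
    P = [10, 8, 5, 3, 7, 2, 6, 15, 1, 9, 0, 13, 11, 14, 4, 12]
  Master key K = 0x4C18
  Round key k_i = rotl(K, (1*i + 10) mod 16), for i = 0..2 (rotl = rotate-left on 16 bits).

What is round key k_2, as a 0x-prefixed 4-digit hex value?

0x84C1

K = 0x4C18
k_0 = rotl(K, (1*0+10) mod 16) = rotl(K, 10) = 0x6130
k_1 = rotl(K, (1*1+10) mod 16) = rotl(K, 11) = 0xC260
k_2 = rotl(K, (1*2+10) mod 16) = rotl(K, 12) = 0x84C1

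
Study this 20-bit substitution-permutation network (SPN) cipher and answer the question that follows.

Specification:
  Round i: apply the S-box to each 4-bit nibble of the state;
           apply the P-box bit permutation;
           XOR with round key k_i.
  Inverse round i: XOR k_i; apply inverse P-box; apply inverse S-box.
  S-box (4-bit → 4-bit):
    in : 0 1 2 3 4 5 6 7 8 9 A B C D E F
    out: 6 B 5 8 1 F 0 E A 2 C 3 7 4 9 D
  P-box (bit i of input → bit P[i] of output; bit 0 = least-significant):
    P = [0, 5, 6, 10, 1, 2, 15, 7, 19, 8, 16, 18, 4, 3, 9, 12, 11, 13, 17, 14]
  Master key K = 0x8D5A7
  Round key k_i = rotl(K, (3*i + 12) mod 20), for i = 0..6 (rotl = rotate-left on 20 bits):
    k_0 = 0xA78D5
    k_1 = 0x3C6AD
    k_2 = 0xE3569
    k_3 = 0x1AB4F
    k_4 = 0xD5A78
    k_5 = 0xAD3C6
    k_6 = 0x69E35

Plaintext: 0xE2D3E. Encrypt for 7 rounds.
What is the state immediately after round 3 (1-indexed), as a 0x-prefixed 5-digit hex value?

s_0 = plaintext = 0xE2D3E
s_1 = Round(s_0, k_0) = 0xB3644
s_2 = Round(s_1, k_1) = 0x3FEAE
s_3 = Round(s_2, k_2) = 0x2E3F8
s_4 = Round(s_3, k_3) = 0x737FD
s_5 = Round(s_4, k_4) = 0xAABBA
s_6 = Round(s_5, k_5) = 0x08480
s_7 = Round(s_6, k_6) = 0xCAED9

0x2E3F8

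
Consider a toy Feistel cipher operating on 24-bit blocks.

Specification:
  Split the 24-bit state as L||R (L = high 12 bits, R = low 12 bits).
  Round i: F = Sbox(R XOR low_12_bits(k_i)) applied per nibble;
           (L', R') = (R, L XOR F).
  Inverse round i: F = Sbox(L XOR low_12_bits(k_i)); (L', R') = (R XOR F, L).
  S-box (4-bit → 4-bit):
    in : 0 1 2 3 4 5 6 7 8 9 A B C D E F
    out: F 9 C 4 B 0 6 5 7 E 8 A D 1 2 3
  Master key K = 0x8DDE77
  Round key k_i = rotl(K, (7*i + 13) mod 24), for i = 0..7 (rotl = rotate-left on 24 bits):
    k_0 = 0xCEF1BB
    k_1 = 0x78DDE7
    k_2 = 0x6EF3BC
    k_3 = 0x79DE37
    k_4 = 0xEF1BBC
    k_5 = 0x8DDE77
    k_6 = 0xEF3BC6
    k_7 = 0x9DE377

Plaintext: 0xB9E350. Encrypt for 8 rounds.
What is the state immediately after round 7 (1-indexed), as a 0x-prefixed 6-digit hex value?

0x5A0E91

s_0 = plaintext = 0xB9E350
s_1 = Round(s_0, k_0) = 0x3507B4
s_2 = Round(s_1, k_1) = 0x7B4B54
s_3 = Round(s_2, k_2) = 0xB54093
s_4 = Round(s_3, k_3) = 0x0939DF
s_5 = Round(s_4, k_4) = 0x9DFCF7
s_6 = Round(s_5, k_5) = 0xCF75A0
s_7 = Round(s_6, k_6) = 0x5A0E91
s_8 = Round(s_7, k_7) = 0xE91486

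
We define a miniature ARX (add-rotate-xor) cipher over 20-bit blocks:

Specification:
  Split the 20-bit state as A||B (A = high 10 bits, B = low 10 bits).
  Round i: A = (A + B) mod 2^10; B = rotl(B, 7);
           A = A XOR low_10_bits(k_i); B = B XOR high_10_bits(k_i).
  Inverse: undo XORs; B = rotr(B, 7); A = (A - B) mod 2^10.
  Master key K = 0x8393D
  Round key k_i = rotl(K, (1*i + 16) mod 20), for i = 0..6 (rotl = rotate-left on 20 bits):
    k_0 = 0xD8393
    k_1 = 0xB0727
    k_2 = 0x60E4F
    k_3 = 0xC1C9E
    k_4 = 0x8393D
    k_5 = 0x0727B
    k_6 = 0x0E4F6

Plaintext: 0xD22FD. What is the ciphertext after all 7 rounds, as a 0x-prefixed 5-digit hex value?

0x27976

s_0 = plaintext = 0xD22FD
s_1 = Round(s_0, k_0) = 0x759BF
s_2 = Round(s_1, k_1) = 0x2C976
s_3 = Round(s_2, k_2) = 0x19EAD
s_4 = Round(s_3, k_3) = 0xE29D2
s_5 = Round(s_4, k_4) = 0x18734
s_6 = Round(s_5, k_5) = 0x7BA7A
s_7 = Round(s_6, k_6) = 0x27976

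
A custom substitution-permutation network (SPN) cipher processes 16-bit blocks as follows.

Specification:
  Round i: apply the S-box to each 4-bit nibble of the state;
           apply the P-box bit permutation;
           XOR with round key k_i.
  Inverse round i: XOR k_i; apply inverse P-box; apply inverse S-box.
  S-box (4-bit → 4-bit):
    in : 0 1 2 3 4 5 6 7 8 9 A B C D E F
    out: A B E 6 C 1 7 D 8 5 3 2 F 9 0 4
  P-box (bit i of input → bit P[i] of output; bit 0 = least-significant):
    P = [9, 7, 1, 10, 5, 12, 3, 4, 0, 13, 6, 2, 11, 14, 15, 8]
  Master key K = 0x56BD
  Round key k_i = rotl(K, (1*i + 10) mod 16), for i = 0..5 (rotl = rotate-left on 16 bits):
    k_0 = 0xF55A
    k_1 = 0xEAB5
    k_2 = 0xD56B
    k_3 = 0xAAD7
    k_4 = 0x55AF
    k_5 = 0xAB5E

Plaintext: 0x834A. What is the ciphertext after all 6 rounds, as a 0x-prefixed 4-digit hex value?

s_0 = plaintext = 0x834A
s_1 = Round(s_0, k_0) = 0xD682
s_2 = Round(s_1, k_1) = 0xC766
s_3 = Round(s_2, k_2) = 0x0E84
s_4 = Round(s_3, k_3) = 0xEFC5
s_5 = Round(s_4, k_4) = 0x47D7
s_6 = Round(s_5, k_5) = 0x2C29

0x2C29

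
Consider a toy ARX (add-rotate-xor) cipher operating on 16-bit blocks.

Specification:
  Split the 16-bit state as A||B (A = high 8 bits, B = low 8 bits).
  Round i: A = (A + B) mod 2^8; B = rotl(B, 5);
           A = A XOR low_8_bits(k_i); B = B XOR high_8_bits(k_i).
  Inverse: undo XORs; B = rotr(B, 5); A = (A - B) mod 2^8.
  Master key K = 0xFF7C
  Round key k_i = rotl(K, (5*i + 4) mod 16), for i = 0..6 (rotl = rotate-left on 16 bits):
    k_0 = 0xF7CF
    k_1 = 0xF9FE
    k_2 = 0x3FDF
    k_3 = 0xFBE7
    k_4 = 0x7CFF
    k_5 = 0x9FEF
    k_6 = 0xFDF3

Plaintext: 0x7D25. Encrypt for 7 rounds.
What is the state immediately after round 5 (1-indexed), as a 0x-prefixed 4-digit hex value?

s_0 = plaintext = 0x7D25
s_1 = Round(s_0, k_0) = 0x6D53
s_2 = Round(s_1, k_1) = 0x3E93
s_3 = Round(s_2, k_2) = 0x0E4D
s_4 = Round(s_3, k_3) = 0xBC52
s_5 = Round(s_4, k_4) = 0xF136
s_6 = Round(s_5, k_5) = 0xC859
s_7 = Round(s_6, k_6) = 0xD2D6

0xF136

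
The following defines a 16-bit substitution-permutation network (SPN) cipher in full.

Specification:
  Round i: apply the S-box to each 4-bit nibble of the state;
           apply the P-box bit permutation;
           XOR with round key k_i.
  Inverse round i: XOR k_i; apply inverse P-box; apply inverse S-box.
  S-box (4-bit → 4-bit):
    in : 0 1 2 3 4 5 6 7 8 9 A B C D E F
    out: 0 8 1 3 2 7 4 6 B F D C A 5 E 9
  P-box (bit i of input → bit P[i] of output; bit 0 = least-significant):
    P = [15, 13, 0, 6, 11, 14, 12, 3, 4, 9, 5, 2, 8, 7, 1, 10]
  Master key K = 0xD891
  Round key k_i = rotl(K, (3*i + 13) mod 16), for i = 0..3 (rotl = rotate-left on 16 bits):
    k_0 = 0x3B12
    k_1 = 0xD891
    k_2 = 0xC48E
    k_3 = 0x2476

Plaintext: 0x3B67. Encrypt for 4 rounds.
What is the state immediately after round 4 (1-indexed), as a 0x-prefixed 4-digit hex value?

0x7942

s_0 = plaintext = 0x3B67
s_1 = Round(s_0, k_0) = 0x0AB7
s_2 = Round(s_1, k_1) = 0xE8AC
s_3 = Round(s_2, k_2) = 0xFA50
s_4 = Round(s_3, k_3) = 0x7942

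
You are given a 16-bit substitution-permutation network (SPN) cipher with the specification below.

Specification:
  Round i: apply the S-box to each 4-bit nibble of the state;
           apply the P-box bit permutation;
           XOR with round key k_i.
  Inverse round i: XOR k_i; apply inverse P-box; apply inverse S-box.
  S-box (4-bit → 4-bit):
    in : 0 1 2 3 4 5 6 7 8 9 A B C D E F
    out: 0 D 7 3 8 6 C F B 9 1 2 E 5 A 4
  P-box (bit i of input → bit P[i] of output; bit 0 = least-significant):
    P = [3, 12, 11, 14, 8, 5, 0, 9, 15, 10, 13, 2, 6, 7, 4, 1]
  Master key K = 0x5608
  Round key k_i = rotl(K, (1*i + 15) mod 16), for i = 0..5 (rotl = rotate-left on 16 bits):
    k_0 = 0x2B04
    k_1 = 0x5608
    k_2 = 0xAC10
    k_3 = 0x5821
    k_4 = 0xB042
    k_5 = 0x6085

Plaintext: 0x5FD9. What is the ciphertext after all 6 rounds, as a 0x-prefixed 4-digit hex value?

s_0 = plaintext = 0x5FD9
s_1 = Round(s_0, k_0) = 0x4A9D
s_2 = Round(s_1, k_1) = 0xDD02
s_3 = Round(s_2, k_2) = 0x1448
s_4 = Round(s_3, k_3) = 0x0A7F
s_5 = Round(s_4, k_4) = 0x3B63
s_6 = Round(s_5, k_5) = 0x764C

0x764C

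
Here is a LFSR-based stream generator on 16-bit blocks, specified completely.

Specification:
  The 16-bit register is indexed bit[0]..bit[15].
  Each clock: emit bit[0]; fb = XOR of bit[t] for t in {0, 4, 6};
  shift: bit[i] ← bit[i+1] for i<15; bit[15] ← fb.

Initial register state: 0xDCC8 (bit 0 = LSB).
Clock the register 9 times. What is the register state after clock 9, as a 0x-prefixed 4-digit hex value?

0x3BEE

reg_0 = 0xDCC8
clock 1: out=0, reg = 0xEE64
clock 2: out=0, reg = 0xF732
clock 3: out=0, reg = 0xFB99
clock 4: out=1, reg = 0x7DCC
clock 5: out=0, reg = 0xBEE6
clock 6: out=0, reg = 0xDF73
clock 7: out=1, reg = 0xEFB9
clock 8: out=1, reg = 0x77DC
clock 9: out=0, reg = 0x3BEE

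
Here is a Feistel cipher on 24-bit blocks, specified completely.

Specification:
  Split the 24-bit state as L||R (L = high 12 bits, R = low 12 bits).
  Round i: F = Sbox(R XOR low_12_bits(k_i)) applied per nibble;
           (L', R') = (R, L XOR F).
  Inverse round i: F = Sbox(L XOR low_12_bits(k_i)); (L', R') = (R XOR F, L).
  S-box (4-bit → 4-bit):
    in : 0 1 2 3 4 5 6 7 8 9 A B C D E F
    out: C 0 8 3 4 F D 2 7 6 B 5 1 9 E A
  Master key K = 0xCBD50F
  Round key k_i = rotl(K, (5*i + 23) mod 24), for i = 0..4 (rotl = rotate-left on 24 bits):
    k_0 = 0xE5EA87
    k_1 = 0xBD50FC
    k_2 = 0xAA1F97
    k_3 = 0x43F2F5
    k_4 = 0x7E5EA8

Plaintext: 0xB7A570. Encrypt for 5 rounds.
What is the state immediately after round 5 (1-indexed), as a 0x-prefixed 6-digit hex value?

s_0 = plaintext = 0xB7A570
s_1 = Round(s_0, k_0) = 0x5701D8
s_2 = Round(s_1, k_1) = 0x1D85F4
s_3 = Round(s_2, k_2) = 0x5F4A0B
s_4 = Round(s_3, k_3) = 0xA0B25A
s_5 = Round(s_4, k_4) = 0x25ABA3

0x25ABA3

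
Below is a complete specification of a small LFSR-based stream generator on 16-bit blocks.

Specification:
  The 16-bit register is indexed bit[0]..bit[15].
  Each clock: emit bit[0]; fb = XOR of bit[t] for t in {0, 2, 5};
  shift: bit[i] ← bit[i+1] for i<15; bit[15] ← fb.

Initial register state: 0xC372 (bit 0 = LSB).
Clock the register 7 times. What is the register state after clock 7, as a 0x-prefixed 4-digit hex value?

0x6B86

reg_0 = 0xC372
clock 1: out=0, reg = 0xE1B9
clock 2: out=1, reg = 0x70DC
clock 3: out=0, reg = 0xB86E
clock 4: out=0, reg = 0x5C37
clock 5: out=1, reg = 0xAE1B
clock 6: out=1, reg = 0xD70D
clock 7: out=1, reg = 0x6B86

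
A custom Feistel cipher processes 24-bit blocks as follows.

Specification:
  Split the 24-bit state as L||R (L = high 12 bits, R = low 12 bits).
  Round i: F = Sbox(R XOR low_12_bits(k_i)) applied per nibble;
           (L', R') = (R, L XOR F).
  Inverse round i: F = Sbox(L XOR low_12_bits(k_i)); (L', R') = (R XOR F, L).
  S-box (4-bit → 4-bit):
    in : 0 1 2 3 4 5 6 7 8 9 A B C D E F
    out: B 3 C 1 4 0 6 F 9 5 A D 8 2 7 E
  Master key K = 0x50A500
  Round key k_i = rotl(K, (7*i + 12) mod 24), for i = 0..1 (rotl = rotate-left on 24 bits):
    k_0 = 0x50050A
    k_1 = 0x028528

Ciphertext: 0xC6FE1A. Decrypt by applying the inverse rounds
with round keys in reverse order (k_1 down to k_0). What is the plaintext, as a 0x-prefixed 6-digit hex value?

0xB61B55

s_0 = ciphertext = 0xC6FE1A
s_1 = InvRound(s_0, k_1) = 0xB55C6F
s_2 = InvRound(s_1, k_0) = 0xB61B55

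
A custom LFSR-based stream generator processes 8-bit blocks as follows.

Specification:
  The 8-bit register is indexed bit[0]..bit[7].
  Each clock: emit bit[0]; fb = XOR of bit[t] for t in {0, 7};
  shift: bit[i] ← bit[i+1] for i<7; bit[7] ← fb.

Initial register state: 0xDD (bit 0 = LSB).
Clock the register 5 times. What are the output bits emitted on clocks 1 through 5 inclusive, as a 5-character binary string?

reg_0 = 0xDD
clock 1: out=1, reg = 0x6E
clock 2: out=0, reg = 0x37
clock 3: out=1, reg = 0x9B
clock 4: out=1, reg = 0x4D
clock 5: out=1, reg = 0xA6

10111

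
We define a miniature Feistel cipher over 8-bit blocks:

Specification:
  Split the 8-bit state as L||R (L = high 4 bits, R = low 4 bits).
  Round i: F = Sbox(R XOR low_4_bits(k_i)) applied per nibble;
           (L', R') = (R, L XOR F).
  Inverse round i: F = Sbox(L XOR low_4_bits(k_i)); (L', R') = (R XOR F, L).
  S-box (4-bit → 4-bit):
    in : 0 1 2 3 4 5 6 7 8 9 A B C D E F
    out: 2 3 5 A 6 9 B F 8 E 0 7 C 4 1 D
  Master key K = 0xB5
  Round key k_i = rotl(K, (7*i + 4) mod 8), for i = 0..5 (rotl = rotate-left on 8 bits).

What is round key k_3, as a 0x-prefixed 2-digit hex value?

K = 0xB5
k_0 = rotl(K, (7*0+4) mod 8) = rotl(K, 4) = 0x5B
k_1 = rotl(K, (7*1+4) mod 8) = rotl(K, 3) = 0xAD
k_2 = rotl(K, (7*2+4) mod 8) = rotl(K, 2) = 0xD6
k_3 = rotl(K, (7*3+4) mod 8) = rotl(K, 1) = 0x6B

0x6B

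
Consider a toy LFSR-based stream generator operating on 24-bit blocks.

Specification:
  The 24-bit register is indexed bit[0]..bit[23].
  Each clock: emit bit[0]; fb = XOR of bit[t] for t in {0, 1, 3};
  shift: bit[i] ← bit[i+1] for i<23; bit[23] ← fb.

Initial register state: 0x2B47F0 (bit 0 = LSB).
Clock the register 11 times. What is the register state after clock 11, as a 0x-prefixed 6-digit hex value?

0x9EC568

reg_0 = 0x2B47F0
clock 1: out=0, reg = 0x15A3F8
clock 2: out=0, reg = 0x8AD1FC
clock 3: out=0, reg = 0xC568FE
clock 4: out=0, reg = 0x62B47F
clock 5: out=1, reg = 0xB15A3F
clock 6: out=1, reg = 0xD8AD1F
clock 7: out=1, reg = 0xEC568F
clock 8: out=1, reg = 0xF62B47
clock 9: out=1, reg = 0x7B15A3
clock 10: out=1, reg = 0x3D8AD1
clock 11: out=1, reg = 0x9EC568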